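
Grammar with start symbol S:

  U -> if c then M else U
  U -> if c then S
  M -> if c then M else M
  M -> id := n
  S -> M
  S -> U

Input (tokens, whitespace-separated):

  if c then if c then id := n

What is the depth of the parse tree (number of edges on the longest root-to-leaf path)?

6

[S [U if c then [S [U if c then [S [M id := n]]]]]]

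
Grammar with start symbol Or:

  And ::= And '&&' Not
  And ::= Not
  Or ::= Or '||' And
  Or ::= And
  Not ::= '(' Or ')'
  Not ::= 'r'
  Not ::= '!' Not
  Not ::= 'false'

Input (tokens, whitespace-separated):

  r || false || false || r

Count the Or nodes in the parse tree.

4

[Or [Or [Or [Or [And [Not r]]] || [And [Not false]]] || [And [Not false]]] || [And [Not r]]]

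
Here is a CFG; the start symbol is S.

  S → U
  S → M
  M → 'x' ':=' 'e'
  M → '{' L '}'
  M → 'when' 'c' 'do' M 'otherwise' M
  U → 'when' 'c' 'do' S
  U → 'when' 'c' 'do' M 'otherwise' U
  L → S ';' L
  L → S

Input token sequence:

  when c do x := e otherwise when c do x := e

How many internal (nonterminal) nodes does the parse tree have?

6

[S [U when c do [M x := e] otherwise [U when c do [S [M x := e]]]]]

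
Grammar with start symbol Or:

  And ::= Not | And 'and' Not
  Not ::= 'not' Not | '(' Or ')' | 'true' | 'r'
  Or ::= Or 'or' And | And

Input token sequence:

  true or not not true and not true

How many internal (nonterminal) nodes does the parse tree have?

11

[Or [Or [And [Not true]]] or [And [And [Not not [Not not [Not true]]]] and [Not not [Not true]]]]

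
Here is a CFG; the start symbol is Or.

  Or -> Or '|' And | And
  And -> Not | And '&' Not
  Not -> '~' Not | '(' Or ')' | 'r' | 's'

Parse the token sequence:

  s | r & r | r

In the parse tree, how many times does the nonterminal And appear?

4

[Or [Or [Or [And [Not s]]] | [And [And [Not r]] & [Not r]]] | [And [Not r]]]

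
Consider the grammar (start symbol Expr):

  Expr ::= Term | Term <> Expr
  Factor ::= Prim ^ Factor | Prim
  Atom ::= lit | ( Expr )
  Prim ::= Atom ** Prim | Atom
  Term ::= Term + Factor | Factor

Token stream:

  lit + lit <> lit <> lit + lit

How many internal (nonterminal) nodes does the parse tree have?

23

[Expr [Term [Term [Factor [Prim [Atom lit]]]] + [Factor [Prim [Atom lit]]]] <> [Expr [Term [Factor [Prim [Atom lit]]]] <> [Expr [Term [Term [Factor [Prim [Atom lit]]]] + [Factor [Prim [Atom lit]]]]]]]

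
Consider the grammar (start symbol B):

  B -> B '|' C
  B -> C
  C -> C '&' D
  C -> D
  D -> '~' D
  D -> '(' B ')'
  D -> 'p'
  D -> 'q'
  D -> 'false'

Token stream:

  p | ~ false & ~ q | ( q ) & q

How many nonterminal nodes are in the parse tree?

18

[B [B [B [C [D p]]] | [C [C [D ~ [D false]]] & [D ~ [D q]]]] | [C [C [D ( [B [C [D q]]] )]] & [D q]]]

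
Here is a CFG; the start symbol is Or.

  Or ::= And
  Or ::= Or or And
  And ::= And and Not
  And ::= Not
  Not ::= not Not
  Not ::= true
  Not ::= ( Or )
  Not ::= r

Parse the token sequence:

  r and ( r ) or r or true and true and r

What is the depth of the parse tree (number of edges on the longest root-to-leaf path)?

8

[Or [Or [Or [And [And [Not r]] and [Not ( [Or [And [Not r]]] )]]] or [And [Not r]]] or [And [And [And [Not true]] and [Not true]] and [Not r]]]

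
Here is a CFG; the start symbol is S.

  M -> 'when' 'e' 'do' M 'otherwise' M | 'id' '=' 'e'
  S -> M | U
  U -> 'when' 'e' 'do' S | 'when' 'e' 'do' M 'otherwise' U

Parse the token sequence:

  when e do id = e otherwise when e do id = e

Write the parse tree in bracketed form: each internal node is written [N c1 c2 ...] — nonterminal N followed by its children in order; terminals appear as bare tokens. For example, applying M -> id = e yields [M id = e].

[S [U when e do [M id = e] otherwise [U when e do [S [M id = e]]]]]

S
U
when e do M otherwise U
when e do id = e otherwise U
when e do id = e otherwise when e do S
when e do id = e otherwise when e do M
when e do id = e otherwise when e do id = e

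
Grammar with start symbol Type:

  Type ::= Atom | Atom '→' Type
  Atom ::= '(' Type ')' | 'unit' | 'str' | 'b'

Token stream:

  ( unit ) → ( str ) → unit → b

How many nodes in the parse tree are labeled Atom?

[Type [Atom ( [Type [Atom unit]] )] → [Type [Atom ( [Type [Atom str]] )] → [Type [Atom unit] → [Type [Atom b]]]]]

6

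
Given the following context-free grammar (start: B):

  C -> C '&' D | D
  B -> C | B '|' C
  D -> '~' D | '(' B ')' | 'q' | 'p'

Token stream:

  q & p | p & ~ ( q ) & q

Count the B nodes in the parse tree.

3

[B [B [C [C [D q]] & [D p]]] | [C [C [C [D p]] & [D ~ [D ( [B [C [D q]]] )]]] & [D q]]]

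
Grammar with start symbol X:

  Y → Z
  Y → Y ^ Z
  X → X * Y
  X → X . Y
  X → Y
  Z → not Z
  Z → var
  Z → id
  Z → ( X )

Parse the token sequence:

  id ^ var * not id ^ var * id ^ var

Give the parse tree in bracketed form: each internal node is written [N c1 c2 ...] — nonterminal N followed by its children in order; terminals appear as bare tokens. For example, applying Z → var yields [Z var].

X
X * Y
X * Y * Y
Y * Y * Y
Y ^ Z * Y * Y
Z ^ Z * Y * Y
id ^ Z * Y * Y
id ^ var * Y * Y
id ^ var * Y ^ Z * Y
id ^ var * Z ^ Z * Y
id ^ var * not Z ^ Z * Y
id ^ var * not id ^ Z * Y
id ^ var * not id ^ var * Y
id ^ var * not id ^ var * Y ^ Z
id ^ var * not id ^ var * Z ^ Z
id ^ var * not id ^ var * id ^ Z
id ^ var * not id ^ var * id ^ var

[X [X [X [Y [Y [Z id]] ^ [Z var]]] * [Y [Y [Z not [Z id]]] ^ [Z var]]] * [Y [Y [Z id]] ^ [Z var]]]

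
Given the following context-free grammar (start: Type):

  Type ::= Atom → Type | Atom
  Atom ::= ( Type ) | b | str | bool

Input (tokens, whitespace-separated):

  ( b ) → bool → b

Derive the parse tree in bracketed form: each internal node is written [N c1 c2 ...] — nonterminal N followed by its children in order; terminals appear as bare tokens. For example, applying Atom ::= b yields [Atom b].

Type
Atom → Type
( Type ) → Type
( Atom ) → Type
( b ) → Type
( b ) → Atom → Type
( b ) → bool → Type
( b ) → bool → Atom
( b ) → bool → b

[Type [Atom ( [Type [Atom b]] )] → [Type [Atom bool] → [Type [Atom b]]]]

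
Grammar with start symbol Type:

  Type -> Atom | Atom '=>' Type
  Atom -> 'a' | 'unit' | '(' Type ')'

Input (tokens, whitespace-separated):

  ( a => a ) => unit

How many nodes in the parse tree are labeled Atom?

[Type [Atom ( [Type [Atom a] => [Type [Atom a]]] )] => [Type [Atom unit]]]

4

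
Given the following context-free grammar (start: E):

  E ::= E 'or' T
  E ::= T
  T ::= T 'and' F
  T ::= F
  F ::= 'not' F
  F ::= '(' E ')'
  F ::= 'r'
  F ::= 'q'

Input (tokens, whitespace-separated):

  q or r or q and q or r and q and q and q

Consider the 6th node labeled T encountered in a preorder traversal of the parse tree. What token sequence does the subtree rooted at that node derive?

[E [E [E [E [T [F q]]] or [T [F r]]] or [T [T [F q]] and [F q]]] or [T [T [T [T [F r]] and [F q]] and [F q]] and [F q]]]

r and q and q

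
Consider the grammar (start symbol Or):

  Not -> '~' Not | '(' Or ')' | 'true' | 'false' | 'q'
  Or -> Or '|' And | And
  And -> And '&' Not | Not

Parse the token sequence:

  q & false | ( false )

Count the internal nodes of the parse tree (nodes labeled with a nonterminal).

11

[Or [Or [And [And [Not q]] & [Not false]]] | [And [Not ( [Or [And [Not false]]] )]]]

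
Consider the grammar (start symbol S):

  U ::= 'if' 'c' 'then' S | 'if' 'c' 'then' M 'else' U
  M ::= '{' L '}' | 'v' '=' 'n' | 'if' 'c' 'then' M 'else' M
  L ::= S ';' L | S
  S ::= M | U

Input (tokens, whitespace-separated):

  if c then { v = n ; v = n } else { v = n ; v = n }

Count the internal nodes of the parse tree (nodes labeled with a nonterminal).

16

[S [M if c then [M { [L [S [M v = n]] ; [L [S [M v = n]]]] }] else [M { [L [S [M v = n]] ; [L [S [M v = n]]]] }]]]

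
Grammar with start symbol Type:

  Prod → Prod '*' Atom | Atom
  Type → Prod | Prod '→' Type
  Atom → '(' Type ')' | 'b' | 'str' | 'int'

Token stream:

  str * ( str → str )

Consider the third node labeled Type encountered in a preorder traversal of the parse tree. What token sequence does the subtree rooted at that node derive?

[Type [Prod [Prod [Atom str]] * [Atom ( [Type [Prod [Atom str]] → [Type [Prod [Atom str]]]] )]]]

str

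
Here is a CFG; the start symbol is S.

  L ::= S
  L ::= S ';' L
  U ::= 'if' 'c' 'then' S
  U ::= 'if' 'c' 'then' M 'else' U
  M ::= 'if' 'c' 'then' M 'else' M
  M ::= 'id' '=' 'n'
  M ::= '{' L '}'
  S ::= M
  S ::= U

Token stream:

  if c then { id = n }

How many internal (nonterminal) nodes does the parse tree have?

7

[S [U if c then [S [M { [L [S [M id = n]]] }]]]]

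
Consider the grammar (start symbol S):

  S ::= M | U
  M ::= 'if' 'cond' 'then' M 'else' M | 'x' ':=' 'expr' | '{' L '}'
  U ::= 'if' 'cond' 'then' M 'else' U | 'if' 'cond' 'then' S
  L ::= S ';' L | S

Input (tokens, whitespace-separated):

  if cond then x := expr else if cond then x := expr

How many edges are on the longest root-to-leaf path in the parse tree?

5

[S [U if cond then [M x := expr] else [U if cond then [S [M x := expr]]]]]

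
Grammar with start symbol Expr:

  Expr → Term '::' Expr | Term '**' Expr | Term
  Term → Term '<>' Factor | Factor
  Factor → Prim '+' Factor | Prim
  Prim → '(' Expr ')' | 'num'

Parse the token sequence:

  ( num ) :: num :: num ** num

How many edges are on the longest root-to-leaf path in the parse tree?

8

[Expr [Term [Factor [Prim ( [Expr [Term [Factor [Prim num]]]] )]]] :: [Expr [Term [Factor [Prim num]]] :: [Expr [Term [Factor [Prim num]]] ** [Expr [Term [Factor [Prim num]]]]]]]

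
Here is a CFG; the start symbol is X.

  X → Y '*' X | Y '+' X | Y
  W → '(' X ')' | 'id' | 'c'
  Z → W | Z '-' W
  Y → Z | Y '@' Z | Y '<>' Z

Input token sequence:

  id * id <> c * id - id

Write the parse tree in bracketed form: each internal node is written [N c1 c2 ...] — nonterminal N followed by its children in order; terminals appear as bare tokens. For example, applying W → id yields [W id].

[X [Y [Z [W id]]] * [X [Y [Y [Z [W id]]] <> [Z [W c]]] * [X [Y [Z [Z [W id]] - [W id]]]]]]

X
Y * X
Z * X
W * X
id * X
id * Y * X
id * Y <> Z * X
id * Z <> Z * X
id * W <> Z * X
id * id <> Z * X
id * id <> W * X
id * id <> c * X
id * id <> c * Y
id * id <> c * Z
id * id <> c * Z - W
id * id <> c * W - W
id * id <> c * id - W
id * id <> c * id - id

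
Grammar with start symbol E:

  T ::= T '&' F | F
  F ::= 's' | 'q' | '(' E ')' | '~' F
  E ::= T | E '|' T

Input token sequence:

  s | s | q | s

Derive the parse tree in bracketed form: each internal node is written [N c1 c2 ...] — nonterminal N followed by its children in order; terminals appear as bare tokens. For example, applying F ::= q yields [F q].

[E [E [E [E [T [F s]]] | [T [F s]]] | [T [F q]]] | [T [F s]]]

E
E | T
E | T | T
E | T | T | T
T | T | T | T
F | T | T | T
s | T | T | T
s | F | T | T
s | s | T | T
s | s | F | T
s | s | q | T
s | s | q | F
s | s | q | s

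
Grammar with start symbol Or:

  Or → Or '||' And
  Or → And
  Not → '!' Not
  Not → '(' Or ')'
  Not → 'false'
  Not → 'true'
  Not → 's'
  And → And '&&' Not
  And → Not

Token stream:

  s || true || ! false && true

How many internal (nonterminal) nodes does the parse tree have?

12

[Or [Or [Or [And [Not s]]] || [And [Not true]]] || [And [And [Not ! [Not false]]] && [Not true]]]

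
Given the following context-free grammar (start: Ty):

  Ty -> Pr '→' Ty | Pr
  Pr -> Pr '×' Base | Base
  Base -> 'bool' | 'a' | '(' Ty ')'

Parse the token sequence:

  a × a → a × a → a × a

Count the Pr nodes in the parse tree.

6

[Ty [Pr [Pr [Base a]] × [Base a]] → [Ty [Pr [Pr [Base a]] × [Base a]] → [Ty [Pr [Pr [Base a]] × [Base a]]]]]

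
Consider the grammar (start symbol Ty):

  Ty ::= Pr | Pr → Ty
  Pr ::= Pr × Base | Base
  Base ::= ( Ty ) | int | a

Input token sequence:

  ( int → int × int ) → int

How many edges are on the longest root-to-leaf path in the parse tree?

8

[Ty [Pr [Base ( [Ty [Pr [Base int]] → [Ty [Pr [Pr [Base int]] × [Base int]]]] )]] → [Ty [Pr [Base int]]]]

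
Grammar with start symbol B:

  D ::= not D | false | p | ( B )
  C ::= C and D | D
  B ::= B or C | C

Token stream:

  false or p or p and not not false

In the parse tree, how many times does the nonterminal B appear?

3

[B [B [B [C [D false]]] or [C [D p]]] or [C [C [D p]] and [D not [D not [D false]]]]]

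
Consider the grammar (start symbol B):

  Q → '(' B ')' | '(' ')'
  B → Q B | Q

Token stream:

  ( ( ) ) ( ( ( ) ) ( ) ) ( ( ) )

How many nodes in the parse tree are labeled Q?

[B [Q ( [B [Q ( )]] )] [B [Q ( [B [Q ( [B [Q ( )]] )] [B [Q ( )]]] )] [B [Q ( [B [Q ( )]] )]]]]

8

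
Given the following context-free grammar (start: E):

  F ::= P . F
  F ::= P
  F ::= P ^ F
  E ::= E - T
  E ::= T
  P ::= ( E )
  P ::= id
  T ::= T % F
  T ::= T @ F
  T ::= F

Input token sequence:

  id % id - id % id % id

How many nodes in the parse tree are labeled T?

[E [E [T [T [F [P id]]] % [F [P id]]]] - [T [T [T [F [P id]]] % [F [P id]]] % [F [P id]]]]

5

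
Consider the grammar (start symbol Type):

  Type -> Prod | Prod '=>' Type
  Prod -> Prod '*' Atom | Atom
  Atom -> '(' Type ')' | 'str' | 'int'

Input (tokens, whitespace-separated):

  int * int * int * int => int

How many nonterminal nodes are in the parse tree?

[Type [Prod [Prod [Prod [Prod [Atom int]] * [Atom int]] * [Atom int]] * [Atom int]] => [Type [Prod [Atom int]]]]

12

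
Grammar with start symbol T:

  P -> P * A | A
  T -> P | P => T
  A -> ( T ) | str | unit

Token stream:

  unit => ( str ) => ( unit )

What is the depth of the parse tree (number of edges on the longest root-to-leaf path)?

8

[T [P [A unit]] => [T [P [A ( [T [P [A str]]] )]] => [T [P [A ( [T [P [A unit]]] )]]]]]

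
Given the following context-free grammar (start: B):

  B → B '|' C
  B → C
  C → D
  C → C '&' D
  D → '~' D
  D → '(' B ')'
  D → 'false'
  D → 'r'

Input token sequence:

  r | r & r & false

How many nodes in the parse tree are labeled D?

4

[B [B [C [D r]]] | [C [C [C [D r]] & [D r]] & [D false]]]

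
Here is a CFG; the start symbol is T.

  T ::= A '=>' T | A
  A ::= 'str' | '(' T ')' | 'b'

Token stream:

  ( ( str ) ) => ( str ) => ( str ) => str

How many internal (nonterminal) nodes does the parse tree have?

[T [A ( [T [A ( [T [A str]] )]] )] => [T [A ( [T [A str]] )] => [T [A ( [T [A str]] )] => [T [A str]]]]]

16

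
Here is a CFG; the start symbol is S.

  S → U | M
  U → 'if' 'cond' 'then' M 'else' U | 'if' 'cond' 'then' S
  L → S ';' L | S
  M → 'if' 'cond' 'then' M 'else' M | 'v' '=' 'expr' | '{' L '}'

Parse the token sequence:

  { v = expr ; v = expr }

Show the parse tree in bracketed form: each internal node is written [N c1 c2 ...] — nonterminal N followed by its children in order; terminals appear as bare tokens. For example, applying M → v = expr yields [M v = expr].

S
M
{ L }
{ S ; L }
{ M ; L }
{ v = expr ; L }
{ v = expr ; S }
{ v = expr ; M }
{ v = expr ; v = expr }

[S [M { [L [S [M v = expr]] ; [L [S [M v = expr]]]] }]]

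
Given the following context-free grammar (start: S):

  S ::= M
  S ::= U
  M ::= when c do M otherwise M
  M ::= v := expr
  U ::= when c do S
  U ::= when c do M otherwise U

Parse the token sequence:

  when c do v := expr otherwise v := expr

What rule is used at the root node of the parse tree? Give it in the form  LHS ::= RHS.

S ::= M

[S [M when c do [M v := expr] otherwise [M v := expr]]]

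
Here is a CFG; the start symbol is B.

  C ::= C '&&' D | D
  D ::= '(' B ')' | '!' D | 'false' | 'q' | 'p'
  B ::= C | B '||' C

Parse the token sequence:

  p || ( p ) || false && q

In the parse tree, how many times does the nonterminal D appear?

[B [B [B [C [D p]]] || [C [D ( [B [C [D p]]] )]]] || [C [C [D false]] && [D q]]]

5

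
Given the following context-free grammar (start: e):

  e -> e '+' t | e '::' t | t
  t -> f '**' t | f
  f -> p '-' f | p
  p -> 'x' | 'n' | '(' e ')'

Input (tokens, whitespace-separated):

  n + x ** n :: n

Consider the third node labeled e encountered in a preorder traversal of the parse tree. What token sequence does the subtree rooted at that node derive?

n

[e [e [e [t [f [p n]]]] + [t [f [p x]] ** [t [f [p n]]]]] :: [t [f [p n]]]]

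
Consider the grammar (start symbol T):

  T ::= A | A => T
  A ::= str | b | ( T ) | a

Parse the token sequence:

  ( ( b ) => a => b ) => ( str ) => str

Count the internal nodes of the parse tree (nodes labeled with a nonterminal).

16

[T [A ( [T [A ( [T [A b]] )] => [T [A a] => [T [A b]]]] )] => [T [A ( [T [A str]] )] => [T [A str]]]]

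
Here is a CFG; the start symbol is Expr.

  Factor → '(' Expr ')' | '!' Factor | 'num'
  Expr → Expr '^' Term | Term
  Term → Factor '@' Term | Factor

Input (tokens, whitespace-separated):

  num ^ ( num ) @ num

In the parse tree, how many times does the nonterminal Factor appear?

[Expr [Expr [Term [Factor num]]] ^ [Term [Factor ( [Expr [Term [Factor num]]] )] @ [Term [Factor num]]]]

4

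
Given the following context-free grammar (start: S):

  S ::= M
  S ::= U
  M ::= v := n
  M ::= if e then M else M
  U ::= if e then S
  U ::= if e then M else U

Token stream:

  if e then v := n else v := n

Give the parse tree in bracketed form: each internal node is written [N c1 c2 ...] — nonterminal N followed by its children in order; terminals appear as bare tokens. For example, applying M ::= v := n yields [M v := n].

[S [M if e then [M v := n] else [M v := n]]]

S
M
if e then M else M
if e then v := n else M
if e then v := n else v := n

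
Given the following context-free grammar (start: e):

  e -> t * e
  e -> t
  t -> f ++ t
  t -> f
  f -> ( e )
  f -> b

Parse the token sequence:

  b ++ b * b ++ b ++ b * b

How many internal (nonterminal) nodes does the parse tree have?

[e [t [f b] ++ [t [f b]]] * [e [t [f b] ++ [t [f b] ++ [t [f b]]]] * [e [t [f b]]]]]

15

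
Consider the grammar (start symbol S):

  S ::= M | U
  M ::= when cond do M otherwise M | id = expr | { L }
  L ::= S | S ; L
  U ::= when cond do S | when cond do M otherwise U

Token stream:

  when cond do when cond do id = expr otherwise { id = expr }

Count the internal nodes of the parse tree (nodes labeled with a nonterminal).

[S [U when cond do [S [M when cond do [M id = expr] otherwise [M { [L [S [M id = expr]]] }]]]]]

9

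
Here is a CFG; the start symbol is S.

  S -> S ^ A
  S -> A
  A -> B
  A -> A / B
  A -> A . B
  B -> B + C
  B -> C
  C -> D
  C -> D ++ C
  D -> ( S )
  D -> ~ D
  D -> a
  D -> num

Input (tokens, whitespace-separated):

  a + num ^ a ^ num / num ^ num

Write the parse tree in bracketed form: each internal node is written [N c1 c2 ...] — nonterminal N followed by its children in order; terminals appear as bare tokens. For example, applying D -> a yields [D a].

[S [S [S [S [A [B [B [C [D a]]] + [C [D num]]]]] ^ [A [B [C [D a]]]]] ^ [A [A [B [C [D num]]]] / [B [C [D num]]]]] ^ [A [B [C [D num]]]]]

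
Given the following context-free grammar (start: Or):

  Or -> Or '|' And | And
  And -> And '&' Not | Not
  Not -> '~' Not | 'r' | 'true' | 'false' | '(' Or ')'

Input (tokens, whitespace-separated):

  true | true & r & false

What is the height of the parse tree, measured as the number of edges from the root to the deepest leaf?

5

[Or [Or [And [Not true]]] | [And [And [And [Not true]] & [Not r]] & [Not false]]]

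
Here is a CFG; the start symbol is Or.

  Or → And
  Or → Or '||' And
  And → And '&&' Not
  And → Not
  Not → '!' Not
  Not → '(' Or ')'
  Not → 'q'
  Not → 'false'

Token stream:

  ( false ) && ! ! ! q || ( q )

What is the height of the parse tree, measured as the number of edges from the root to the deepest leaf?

[Or [Or [And [And [Not ( [Or [And [Not false]]] )]] && [Not ! [Not ! [Not ! [Not q]]]]]] || [And [Not ( [Or [And [Not q]]] )]]]

8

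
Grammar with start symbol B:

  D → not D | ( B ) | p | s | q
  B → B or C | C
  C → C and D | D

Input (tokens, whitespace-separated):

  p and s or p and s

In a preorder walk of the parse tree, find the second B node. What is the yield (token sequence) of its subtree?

p and s

[B [B [C [C [D p]] and [D s]]] or [C [C [D p]] and [D s]]]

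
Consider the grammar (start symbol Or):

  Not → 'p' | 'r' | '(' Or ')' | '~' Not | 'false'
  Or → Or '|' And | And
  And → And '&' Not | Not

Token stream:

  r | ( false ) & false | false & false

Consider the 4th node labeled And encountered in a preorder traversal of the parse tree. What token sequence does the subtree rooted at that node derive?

false

[Or [Or [Or [And [Not r]]] | [And [And [Not ( [Or [And [Not false]]] )]] & [Not false]]] | [And [And [Not false]] & [Not false]]]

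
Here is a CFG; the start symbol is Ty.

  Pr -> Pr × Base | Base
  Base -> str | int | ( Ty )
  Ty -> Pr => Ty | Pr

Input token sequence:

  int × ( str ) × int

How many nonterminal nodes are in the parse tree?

[Ty [Pr [Pr [Pr [Base int]] × [Base ( [Ty [Pr [Base str]]] )]] × [Base int]]]

10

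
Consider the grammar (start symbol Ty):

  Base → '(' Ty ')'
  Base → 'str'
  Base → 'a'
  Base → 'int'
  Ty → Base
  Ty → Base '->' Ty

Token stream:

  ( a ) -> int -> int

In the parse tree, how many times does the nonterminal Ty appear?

[Ty [Base ( [Ty [Base a]] )] -> [Ty [Base int] -> [Ty [Base int]]]]

4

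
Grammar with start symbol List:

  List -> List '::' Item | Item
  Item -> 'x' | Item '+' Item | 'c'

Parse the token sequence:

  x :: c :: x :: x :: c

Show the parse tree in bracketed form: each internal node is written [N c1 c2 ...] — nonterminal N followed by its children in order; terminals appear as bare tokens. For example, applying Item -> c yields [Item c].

[List [List [List [List [List [Item x]] :: [Item c]] :: [Item x]] :: [Item x]] :: [Item c]]

List
List :: Item
List :: Item :: Item
List :: Item :: Item :: Item
List :: Item :: Item :: Item :: Item
Item :: Item :: Item :: Item :: Item
x :: Item :: Item :: Item :: Item
x :: c :: Item :: Item :: Item
x :: c :: x :: Item :: Item
x :: c :: x :: x :: Item
x :: c :: x :: x :: c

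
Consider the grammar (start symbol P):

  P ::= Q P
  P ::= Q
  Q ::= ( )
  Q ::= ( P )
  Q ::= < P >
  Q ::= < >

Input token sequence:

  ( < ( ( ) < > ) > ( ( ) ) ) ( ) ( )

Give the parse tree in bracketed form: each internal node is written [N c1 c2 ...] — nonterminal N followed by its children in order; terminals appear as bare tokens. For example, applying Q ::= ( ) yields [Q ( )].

[P [Q ( [P [Q < [P [Q ( [P [Q ( )] [P [Q < >]]] )]] >] [P [Q ( [P [Q ( )]] )]]] )] [P [Q ( )] [P [Q ( )]]]]

P
Q P
( P ) P
( Q P ) P
( < P > P ) P
( < Q > P ) P
( < ( P ) > P ) P
( < ( Q P ) > P ) P
( < ( ( ) P ) > P ) P
( < ( ( ) Q ) > P ) P
( < ( ( ) < > ) > P ) P
( < ( ( ) < > ) > Q ) P
( < ( ( ) < > ) > ( P ) ) P
( < ( ( ) < > ) > ( Q ) ) P
( < ( ( ) < > ) > ( ( ) ) ) P
( < ( ( ) < > ) > ( ( ) ) ) Q P
( < ( ( ) < > ) > ( ( ) ) ) ( ) P
( < ( ( ) < > ) > ( ( ) ) ) ( ) Q
( < ( ( ) < > ) > ( ( ) ) ) ( ) ( )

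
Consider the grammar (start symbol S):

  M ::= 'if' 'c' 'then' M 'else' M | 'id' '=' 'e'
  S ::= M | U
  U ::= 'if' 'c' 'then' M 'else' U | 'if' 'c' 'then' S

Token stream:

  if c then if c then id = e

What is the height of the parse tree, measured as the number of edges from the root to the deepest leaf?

[S [U if c then [S [U if c then [S [M id = e]]]]]]

6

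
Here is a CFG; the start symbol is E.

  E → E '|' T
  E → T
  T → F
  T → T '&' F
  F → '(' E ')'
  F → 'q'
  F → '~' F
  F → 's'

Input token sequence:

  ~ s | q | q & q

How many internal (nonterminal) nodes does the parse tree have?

12

[E [E [E [T [F ~ [F s]]]] | [T [F q]]] | [T [T [F q]] & [F q]]]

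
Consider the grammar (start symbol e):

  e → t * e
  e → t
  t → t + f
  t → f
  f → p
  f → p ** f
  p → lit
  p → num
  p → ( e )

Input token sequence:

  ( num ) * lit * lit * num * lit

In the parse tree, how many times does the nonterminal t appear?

[e [t [f [p ( [e [t [f [p num]]]] )]]] * [e [t [f [p lit]]] * [e [t [f [p lit]]] * [e [t [f [p num]]] * [e [t [f [p lit]]]]]]]]

6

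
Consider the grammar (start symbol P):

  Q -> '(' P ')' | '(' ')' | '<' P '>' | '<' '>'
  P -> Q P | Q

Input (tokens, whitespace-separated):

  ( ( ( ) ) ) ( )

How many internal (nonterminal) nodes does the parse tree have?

[P [Q ( [P [Q ( [P [Q ( )]] )]] )] [P [Q ( )]]]

8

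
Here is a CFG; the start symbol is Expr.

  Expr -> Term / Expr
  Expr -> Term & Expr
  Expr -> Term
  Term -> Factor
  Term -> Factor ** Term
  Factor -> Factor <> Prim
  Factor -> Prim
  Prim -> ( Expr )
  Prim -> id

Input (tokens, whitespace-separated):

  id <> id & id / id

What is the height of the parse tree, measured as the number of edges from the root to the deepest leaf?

6

[Expr [Term [Factor [Factor [Prim id]] <> [Prim id]]] & [Expr [Term [Factor [Prim id]]] / [Expr [Term [Factor [Prim id]]]]]]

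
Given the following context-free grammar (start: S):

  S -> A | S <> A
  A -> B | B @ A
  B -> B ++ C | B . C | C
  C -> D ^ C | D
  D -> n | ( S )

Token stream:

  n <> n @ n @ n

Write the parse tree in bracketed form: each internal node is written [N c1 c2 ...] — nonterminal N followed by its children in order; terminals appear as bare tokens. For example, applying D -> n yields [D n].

S
S <> A
A <> A
B <> A
C <> A
D <> A
n <> A
n <> B @ A
n <> C @ A
n <> D @ A
n <> n @ A
n <> n @ B @ A
n <> n @ C @ A
n <> n @ D @ A
n <> n @ n @ A
n <> n @ n @ B
n <> n @ n @ C
n <> n @ n @ D
n <> n @ n @ n

[S [S [A [B [C [D n]]]]] <> [A [B [C [D n]]] @ [A [B [C [D n]]] @ [A [B [C [D n]]]]]]]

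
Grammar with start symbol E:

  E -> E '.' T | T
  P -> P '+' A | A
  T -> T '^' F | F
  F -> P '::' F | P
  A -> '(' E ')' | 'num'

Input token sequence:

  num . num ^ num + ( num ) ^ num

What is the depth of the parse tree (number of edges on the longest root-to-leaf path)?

[E [E [T [F [P [A num]]]]] . [T [T [T [F [P [A num]]]] ^ [F [P [P [A num]] + [A ( [E [T [F [P [A num]]]]] )]]]] ^ [F [P [A num]]]]]

11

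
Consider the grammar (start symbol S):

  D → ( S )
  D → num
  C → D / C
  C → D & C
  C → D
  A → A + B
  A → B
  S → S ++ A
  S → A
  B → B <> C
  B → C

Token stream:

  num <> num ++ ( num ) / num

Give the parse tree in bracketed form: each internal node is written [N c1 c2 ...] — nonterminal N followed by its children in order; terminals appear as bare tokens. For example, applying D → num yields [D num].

[S [S [A [B [B [C [D num]]] <> [C [D num]]]]] ++ [A [B [C [D ( [S [A [B [C [D num]]]]] )] / [C [D num]]]]]]

S
S ++ A
A ++ A
B ++ A
B <> C ++ A
C <> C ++ A
D <> C ++ A
num <> C ++ A
num <> D ++ A
num <> num ++ A
num <> num ++ B
num <> num ++ C
num <> num ++ D / C
num <> num ++ ( S ) / C
num <> num ++ ( A ) / C
num <> num ++ ( B ) / C
num <> num ++ ( C ) / C
num <> num ++ ( D ) / C
num <> num ++ ( num ) / C
num <> num ++ ( num ) / D
num <> num ++ ( num ) / num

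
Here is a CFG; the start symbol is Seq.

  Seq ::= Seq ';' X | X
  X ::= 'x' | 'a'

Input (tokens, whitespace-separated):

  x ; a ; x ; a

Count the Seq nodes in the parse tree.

[Seq [Seq [Seq [Seq [X x]] ; [X a]] ; [X x]] ; [X a]]

4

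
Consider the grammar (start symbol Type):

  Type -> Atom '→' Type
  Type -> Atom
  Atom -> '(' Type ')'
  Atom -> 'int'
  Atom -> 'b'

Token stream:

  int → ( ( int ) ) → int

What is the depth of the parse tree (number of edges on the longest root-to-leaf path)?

7

[Type [Atom int] → [Type [Atom ( [Type [Atom ( [Type [Atom int]] )]] )] → [Type [Atom int]]]]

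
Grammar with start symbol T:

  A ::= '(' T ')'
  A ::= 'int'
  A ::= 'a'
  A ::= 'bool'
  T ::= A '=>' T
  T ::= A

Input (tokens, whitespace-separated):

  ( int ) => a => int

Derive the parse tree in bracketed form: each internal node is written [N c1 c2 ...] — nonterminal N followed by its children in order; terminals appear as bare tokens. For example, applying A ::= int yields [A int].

T
A => T
( T ) => T
( A ) => T
( int ) => T
( int ) => A => T
( int ) => a => T
( int ) => a => A
( int ) => a => int

[T [A ( [T [A int]] )] => [T [A a] => [T [A int]]]]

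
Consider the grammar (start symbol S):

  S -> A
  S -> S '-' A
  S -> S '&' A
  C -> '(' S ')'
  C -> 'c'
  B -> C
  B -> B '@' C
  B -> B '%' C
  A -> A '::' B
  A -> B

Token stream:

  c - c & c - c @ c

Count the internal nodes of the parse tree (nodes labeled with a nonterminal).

[S [S [S [S [A [B [C c]]]] - [A [B [C c]]]] & [A [B [C c]]]] - [A [B [B [C c]] @ [C c]]]]

18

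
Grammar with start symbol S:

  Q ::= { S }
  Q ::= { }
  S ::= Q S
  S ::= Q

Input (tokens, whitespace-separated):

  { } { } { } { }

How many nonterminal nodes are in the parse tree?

[S [Q { }] [S [Q { }] [S [Q { }] [S [Q { }]]]]]

8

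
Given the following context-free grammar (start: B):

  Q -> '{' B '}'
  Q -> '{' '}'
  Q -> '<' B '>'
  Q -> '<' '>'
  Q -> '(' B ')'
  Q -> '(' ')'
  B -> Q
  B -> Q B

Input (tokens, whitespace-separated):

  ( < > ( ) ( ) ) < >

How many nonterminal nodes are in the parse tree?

[B [Q ( [B [Q < >] [B [Q ( )] [B [Q ( )]]]] )] [B [Q < >]]]

10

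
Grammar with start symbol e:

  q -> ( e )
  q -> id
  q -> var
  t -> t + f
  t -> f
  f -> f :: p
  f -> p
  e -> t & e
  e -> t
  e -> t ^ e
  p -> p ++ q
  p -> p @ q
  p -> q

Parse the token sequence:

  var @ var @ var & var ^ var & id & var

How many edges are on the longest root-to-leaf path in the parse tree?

[e [t [f [p [p [p [q var]] @ [q var]] @ [q var]]]] & [e [t [f [p [q var]]]] ^ [e [t [f [p [q var]]]] & [e [t [f [p [q id]]]] & [e [t [f [p [q var]]]]]]]]]

9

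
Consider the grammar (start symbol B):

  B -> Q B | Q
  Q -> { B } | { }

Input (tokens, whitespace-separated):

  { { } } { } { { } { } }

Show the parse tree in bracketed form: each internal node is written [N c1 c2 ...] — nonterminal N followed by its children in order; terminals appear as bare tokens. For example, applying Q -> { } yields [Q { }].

[B [Q { [B [Q { }]] }] [B [Q { }] [B [Q { [B [Q { }] [B [Q { }]]] }]]]]

B
Q B
{ B } B
{ Q } B
{ { } } B
{ { } } Q B
{ { } } { } B
{ { } } { } Q
{ { } } { } { B }
{ { } } { } { Q B }
{ { } } { } { { } B }
{ { } } { } { { } Q }
{ { } } { } { { } { } }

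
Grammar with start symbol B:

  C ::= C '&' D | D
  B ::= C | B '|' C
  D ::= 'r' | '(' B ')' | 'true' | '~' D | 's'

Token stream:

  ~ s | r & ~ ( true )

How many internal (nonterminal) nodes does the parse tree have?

13

[B [B [C [D ~ [D s]]]] | [C [C [D r]] & [D ~ [D ( [B [C [D true]]] )]]]]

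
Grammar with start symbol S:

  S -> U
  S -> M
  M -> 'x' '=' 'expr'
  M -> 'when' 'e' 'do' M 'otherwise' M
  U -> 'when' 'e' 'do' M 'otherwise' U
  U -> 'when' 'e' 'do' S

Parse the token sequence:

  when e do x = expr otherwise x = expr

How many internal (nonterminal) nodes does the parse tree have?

4

[S [M when e do [M x = expr] otherwise [M x = expr]]]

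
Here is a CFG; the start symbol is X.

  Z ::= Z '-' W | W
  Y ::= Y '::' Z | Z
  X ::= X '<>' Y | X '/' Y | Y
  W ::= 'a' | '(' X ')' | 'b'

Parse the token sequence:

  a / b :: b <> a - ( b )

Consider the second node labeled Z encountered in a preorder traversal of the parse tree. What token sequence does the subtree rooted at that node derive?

b

[X [X [X [Y [Z [W a]]]] / [Y [Y [Z [W b]]] :: [Z [W b]]]] <> [Y [Z [Z [W a]] - [W ( [X [Y [Z [W b]]]] )]]]]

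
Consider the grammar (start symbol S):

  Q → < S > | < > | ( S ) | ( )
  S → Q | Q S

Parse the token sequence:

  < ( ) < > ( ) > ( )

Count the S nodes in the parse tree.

5

[S [Q < [S [Q ( )] [S [Q < >] [S [Q ( )]]]] >] [S [Q ( )]]]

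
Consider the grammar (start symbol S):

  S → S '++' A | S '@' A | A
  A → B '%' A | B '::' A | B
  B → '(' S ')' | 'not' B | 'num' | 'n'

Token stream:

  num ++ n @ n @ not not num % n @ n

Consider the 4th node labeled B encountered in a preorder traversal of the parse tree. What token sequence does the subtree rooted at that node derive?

[S [S [S [S [S [A [B num]]] ++ [A [B n]]] @ [A [B n]]] @ [A [B not [B not [B num]]] % [A [B n]]]] @ [A [B n]]]

not not num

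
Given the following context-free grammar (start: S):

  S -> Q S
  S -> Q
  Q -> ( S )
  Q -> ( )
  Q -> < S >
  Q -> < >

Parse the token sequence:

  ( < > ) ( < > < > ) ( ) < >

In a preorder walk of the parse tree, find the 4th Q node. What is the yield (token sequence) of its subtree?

[S [Q ( [S [Q < >]] )] [S [Q ( [S [Q < >] [S [Q < >]]] )] [S [Q ( )] [S [Q < >]]]]]

< >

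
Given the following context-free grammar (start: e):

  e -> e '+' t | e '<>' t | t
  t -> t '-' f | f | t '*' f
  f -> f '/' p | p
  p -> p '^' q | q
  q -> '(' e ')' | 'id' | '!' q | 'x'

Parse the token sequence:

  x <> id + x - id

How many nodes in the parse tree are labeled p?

[e [e [e [t [f [p [q x]]]]] <> [t [f [p [q id]]]]] + [t [t [f [p [q x]]]] - [f [p [q id]]]]]

4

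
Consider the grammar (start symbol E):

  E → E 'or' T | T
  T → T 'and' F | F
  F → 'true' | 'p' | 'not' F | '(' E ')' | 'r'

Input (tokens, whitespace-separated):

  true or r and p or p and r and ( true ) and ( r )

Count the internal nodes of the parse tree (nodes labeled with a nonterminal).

[E [E [E [T [F true]]] or [T [T [F r]] and [F p]]] or [T [T [T [T [F p]] and [F r]] and [F ( [E [T [F true]]] )]] and [F ( [E [T [F r]]] )]]]

23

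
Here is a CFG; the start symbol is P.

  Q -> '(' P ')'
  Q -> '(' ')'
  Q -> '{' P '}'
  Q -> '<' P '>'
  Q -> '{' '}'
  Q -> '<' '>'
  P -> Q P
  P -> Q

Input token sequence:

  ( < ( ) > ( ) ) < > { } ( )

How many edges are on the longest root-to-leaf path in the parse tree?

[P [Q ( [P [Q < [P [Q ( )]] >] [P [Q ( )]]] )] [P [Q < >] [P [Q { }] [P [Q ( )]]]]]

6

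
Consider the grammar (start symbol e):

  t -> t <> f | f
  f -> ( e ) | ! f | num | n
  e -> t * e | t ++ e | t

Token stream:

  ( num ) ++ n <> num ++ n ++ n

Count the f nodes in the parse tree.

6

[e [t [f ( [e [t [f num]]] )]] ++ [e [t [t [f n]] <> [f num]] ++ [e [t [f n]] ++ [e [t [f n]]]]]]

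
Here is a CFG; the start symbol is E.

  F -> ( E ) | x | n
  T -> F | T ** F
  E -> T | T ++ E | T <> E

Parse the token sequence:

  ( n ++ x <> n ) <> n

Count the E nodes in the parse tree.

5

[E [T [F ( [E [T [F n]] ++ [E [T [F x]] <> [E [T [F n]]]]] )]] <> [E [T [F n]]]]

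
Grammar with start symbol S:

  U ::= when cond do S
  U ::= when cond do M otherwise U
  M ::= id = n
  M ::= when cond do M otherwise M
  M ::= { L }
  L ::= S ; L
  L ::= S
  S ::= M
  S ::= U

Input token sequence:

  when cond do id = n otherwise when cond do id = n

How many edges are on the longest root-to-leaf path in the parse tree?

[S [U when cond do [M id = n] otherwise [U when cond do [S [M id = n]]]]]

5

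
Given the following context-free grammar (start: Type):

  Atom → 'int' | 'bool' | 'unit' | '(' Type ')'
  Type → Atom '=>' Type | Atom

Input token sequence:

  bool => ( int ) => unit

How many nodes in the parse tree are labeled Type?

[Type [Atom bool] => [Type [Atom ( [Type [Atom int]] )] => [Type [Atom unit]]]]

4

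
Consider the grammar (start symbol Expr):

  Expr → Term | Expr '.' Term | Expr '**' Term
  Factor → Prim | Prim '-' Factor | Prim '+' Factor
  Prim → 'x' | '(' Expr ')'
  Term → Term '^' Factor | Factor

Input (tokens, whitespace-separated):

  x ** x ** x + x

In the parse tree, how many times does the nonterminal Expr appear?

[Expr [Expr [Expr [Term [Factor [Prim x]]]] ** [Term [Factor [Prim x]]]] ** [Term [Factor [Prim x] + [Factor [Prim x]]]]]

3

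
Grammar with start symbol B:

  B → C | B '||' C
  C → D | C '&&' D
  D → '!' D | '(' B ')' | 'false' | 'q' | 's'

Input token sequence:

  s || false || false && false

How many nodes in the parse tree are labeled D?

[B [B [B [C [D s]]] || [C [D false]]] || [C [C [D false]] && [D false]]]

4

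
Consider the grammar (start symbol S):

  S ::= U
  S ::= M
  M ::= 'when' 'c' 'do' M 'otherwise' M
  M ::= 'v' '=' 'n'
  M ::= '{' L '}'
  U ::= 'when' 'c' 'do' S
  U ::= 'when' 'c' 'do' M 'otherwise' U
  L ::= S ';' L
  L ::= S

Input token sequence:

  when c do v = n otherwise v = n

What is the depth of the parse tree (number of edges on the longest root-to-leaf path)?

3

[S [M when c do [M v = n] otherwise [M v = n]]]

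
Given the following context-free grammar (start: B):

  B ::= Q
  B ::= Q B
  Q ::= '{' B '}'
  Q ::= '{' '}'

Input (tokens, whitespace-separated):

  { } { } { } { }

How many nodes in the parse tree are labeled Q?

[B [Q { }] [B [Q { }] [B [Q { }] [B [Q { }]]]]]

4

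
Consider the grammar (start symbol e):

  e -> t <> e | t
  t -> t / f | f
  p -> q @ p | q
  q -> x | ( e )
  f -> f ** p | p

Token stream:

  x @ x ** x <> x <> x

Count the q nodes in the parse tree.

[e [t [f [f [p [q x] @ [p [q x]]]] ** [p [q x]]]] <> [e [t [f [p [q x]]]] <> [e [t [f [p [q x]]]]]]]

5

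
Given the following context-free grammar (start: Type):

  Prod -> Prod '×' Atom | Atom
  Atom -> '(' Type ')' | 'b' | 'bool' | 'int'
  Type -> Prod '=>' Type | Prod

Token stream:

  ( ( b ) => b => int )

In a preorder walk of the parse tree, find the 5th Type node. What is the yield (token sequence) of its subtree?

[Type [Prod [Atom ( [Type [Prod [Atom ( [Type [Prod [Atom b]]] )]] => [Type [Prod [Atom b]] => [Type [Prod [Atom int]]]]] )]]]

int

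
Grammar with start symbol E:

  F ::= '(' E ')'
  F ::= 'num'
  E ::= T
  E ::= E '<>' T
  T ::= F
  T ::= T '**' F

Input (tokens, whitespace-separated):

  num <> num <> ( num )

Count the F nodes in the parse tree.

[E [E [E [T [F num]]] <> [T [F num]]] <> [T [F ( [E [T [F num]]] )]]]

4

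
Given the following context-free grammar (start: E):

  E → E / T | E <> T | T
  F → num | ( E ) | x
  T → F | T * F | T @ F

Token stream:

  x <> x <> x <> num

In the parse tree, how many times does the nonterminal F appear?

4

[E [E [E [E [T [F x]]] <> [T [F x]]] <> [T [F x]]] <> [T [F num]]]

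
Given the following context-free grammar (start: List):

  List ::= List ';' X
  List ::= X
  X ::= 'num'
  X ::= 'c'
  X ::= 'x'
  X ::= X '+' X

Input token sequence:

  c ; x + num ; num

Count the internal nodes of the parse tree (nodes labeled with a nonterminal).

8

[List [List [List [X c]] ; [X [X x] + [X num]]] ; [X num]]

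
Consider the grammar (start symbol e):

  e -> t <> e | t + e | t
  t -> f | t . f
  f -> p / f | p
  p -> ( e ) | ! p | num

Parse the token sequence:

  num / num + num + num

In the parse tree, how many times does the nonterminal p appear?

4

[e [t [f [p num] / [f [p num]]]] + [e [t [f [p num]]] + [e [t [f [p num]]]]]]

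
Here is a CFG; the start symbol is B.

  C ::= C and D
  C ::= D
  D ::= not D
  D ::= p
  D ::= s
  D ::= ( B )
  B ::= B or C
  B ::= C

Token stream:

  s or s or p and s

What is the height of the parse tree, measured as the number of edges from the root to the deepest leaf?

[B [B [B [C [D s]]] or [C [D s]]] or [C [C [D p]] and [D s]]]

5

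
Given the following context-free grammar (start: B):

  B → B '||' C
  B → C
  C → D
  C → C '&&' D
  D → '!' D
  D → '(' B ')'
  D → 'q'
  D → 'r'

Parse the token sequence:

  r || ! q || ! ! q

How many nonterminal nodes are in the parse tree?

12

[B [B [B [C [D r]]] || [C [D ! [D q]]]] || [C [D ! [D ! [D q]]]]]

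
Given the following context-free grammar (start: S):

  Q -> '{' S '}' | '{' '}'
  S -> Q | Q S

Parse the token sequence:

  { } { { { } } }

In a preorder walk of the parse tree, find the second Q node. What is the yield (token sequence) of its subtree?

[S [Q { }] [S [Q { [S [Q { [S [Q { }]] }]] }]]]

{ { { } } }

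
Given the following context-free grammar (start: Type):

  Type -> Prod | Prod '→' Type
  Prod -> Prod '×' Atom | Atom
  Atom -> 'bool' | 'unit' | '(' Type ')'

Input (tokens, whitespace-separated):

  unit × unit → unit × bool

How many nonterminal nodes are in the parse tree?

10

[Type [Prod [Prod [Atom unit]] × [Atom unit]] → [Type [Prod [Prod [Atom unit]] × [Atom bool]]]]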